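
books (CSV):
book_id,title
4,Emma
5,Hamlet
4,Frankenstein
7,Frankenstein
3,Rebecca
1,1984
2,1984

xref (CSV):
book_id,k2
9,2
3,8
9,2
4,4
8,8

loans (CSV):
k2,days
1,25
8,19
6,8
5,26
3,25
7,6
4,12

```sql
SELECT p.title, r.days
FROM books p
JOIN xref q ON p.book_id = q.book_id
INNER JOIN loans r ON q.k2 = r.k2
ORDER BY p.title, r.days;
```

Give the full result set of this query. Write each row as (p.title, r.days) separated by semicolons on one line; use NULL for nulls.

Step 1 — p INNER JOIN q on book_id → 3 row(s).
Then INNER JOIN `loans r` on k2: keep only rows whose q.k2 appears in r.

(Emma, 12); (Frankenstein, 12); (Rebecca, 19)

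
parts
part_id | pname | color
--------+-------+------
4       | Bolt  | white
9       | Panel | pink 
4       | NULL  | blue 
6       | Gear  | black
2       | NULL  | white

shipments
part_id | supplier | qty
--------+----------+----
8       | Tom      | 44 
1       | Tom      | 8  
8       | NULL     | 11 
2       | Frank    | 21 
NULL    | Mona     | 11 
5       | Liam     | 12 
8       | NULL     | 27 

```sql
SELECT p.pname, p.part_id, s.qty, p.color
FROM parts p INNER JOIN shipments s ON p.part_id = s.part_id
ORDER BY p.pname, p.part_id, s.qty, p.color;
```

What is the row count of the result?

1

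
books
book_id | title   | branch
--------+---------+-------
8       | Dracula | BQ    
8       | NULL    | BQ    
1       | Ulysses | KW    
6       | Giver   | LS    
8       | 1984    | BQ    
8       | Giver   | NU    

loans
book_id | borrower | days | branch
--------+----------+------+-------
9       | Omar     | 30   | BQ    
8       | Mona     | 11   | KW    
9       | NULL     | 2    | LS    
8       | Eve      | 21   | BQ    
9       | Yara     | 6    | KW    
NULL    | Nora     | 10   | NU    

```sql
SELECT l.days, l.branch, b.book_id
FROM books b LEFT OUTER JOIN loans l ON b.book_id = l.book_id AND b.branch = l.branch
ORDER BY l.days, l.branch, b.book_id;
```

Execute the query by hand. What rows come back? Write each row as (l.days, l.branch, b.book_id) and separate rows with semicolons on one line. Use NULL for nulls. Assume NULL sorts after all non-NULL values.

LEFT JOIN keeps every row from `books`; unmatched rows get NULL for `loans`'s columns.
Matching on b.book_id = l.book_id AND b.branch = l.branch. A NULL in a compared column never satisfies the condition.
- b[0] book_id=8, branch=BQ → 1 match(es) in l → 1 row(s).
- b[1] book_id=8, branch=BQ → 1 match(es) in l → 1 row(s).
- b[2] book_id=1, branch=KW → no match; kept with NULLs on the l side.
- b[3] book_id=6, branch=LS → no match; kept with NULLs on the l side.
- b[4] book_id=8, branch=BQ → 1 match(es) in l → 1 row(s).
- b[5] book_id=8, branch=NU → no match; kept with NULLs on the l side.
After projecting and ordering:
l.days | l.branch | b.book_id
21 | BQ | 8
21 | BQ | 8
21 | BQ | 8
NULL | NULL | 1
NULL | NULL | 6
NULL | NULL | 8

(21, BQ, 8); (21, BQ, 8); (21, BQ, 8); (NULL, NULL, 1); (NULL, NULL, 6); (NULL, NULL, 8)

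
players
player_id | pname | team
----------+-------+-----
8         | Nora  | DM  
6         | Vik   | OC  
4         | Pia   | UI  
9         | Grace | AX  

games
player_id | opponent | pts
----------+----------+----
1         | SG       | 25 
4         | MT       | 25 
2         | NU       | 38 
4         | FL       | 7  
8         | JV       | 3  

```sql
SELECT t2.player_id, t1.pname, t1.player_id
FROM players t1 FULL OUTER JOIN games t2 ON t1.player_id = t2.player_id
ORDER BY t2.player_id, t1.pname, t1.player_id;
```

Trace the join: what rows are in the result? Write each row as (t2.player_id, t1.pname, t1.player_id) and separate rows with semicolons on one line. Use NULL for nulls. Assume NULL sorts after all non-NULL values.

(1, NULL, NULL); (2, NULL, NULL); (4, Pia, 4); (4, Pia, 4); (8, Nora, 8); (NULL, Grace, 9); (NULL, Vik, 6)

FULL OUTER JOIN keeps every row from both sides; unmatched rows get NULL for the other side's columns.
Matching on t1.player_id = t2.player_id.
Matched pairs: 3; unmatched t1 rows kept: 2; unmatched t2 rows kept: 2.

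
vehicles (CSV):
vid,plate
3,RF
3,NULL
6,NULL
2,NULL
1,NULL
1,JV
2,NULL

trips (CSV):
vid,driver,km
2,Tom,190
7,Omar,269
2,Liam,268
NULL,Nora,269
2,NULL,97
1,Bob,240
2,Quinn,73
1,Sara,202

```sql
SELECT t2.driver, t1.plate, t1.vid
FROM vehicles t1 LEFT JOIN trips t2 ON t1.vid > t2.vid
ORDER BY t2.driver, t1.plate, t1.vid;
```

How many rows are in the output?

24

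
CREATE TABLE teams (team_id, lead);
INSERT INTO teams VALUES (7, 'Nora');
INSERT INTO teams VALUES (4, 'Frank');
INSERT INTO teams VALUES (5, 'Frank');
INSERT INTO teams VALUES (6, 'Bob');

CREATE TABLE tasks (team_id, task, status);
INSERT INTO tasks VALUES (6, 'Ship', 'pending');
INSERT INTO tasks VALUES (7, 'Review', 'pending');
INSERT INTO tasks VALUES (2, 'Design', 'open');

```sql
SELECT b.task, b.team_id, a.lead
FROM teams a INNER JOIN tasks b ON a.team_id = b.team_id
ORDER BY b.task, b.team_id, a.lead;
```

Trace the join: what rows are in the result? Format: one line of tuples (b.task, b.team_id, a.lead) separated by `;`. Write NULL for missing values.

(Review, 7, Nora); (Ship, 6, Bob)

INNER JOIN keeps only pairs where the ON condition holds.
Matching on a.team_id = b.team_id.
- a (team_id=7) pairs with 1 row(s) of b.
- a (team_id=4) has no partner → excluded.
- a (team_id=5) has no partner → excluded.
- a (team_id=6) pairs with 1 row(s) of b.
After projecting and ordering:
b.task | b.team_id | a.lead
Review | 7 | Nora
Ship | 6 | Bob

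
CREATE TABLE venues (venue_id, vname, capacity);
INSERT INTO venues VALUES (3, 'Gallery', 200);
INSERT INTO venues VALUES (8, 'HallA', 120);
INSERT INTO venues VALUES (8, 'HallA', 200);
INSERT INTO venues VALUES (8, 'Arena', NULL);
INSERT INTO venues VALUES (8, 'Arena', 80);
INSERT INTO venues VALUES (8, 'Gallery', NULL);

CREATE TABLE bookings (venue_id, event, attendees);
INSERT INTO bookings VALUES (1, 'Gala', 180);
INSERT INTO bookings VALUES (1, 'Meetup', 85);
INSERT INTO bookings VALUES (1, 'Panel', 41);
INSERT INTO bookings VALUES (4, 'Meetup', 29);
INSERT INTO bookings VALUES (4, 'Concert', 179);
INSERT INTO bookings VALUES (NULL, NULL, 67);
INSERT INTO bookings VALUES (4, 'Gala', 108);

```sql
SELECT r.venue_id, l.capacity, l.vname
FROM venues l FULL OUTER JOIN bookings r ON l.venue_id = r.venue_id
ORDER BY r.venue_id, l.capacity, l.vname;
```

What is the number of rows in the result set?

13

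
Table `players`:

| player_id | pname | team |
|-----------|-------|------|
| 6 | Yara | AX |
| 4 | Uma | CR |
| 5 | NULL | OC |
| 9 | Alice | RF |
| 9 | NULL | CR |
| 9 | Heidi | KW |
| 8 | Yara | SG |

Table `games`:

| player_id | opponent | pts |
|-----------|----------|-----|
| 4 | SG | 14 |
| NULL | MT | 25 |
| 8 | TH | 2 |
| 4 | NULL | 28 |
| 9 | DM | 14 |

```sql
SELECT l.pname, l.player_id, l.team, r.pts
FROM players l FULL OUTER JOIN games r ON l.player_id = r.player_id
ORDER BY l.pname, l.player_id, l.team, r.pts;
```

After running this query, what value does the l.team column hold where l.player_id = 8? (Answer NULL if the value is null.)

SG

FULL OUTER JOIN keeps every row from both sides; unmatched rows get NULL for the other side's columns.
Matching on l.player_id = r.player_id. A NULL in a compared column never satisfies the condition.
- l row (player_id=6): no match → kept, r columns NULL.
- l row (player_id=4): matches 2 r row(s) → 2 output row(s).
- l row (player_id=5): no match → kept, r columns NULL.
- l row (player_id=9): matches 1 r row(s) → 1 output row(s).
- l row (player_id=9): matches 1 r row(s) → 1 output row(s).
- l row (player_id=9): matches 1 r row(s) → 1 output row(s).
- l row (player_id=8): matches 1 r row(s) → 1 output row(s).
- 1 row(s) from r found no l partner → padded with NULL.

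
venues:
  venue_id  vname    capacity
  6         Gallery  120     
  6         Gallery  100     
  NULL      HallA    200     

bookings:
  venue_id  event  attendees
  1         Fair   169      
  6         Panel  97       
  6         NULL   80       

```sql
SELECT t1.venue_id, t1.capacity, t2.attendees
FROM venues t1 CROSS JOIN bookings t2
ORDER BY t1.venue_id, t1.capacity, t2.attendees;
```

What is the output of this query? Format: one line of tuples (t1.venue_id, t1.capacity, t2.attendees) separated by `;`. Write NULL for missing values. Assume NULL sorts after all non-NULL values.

(6, 100, 80); (6, 100, 97); (6, 100, 169); (6, 120, 80); (6, 120, 97); (6, 120, 169); (NULL, 200, 80); (NULL, 200, 97); (NULL, 200, 169)

CROSS JOIN pairs every row of `venues` with every row of `bookings`: 3 × 3 = 9 rows.
After projecting and ordering:
t1.venue_id | t1.capacity | t2.attendees
6 | 100 | 80
6 | 100 | 97
6 | 100 | 169
6 | 120 | 80
6 | 120 | 97
6 | 120 | 169
NULL | 200 | 80
NULL | 200 | 97
NULL | 200 | 169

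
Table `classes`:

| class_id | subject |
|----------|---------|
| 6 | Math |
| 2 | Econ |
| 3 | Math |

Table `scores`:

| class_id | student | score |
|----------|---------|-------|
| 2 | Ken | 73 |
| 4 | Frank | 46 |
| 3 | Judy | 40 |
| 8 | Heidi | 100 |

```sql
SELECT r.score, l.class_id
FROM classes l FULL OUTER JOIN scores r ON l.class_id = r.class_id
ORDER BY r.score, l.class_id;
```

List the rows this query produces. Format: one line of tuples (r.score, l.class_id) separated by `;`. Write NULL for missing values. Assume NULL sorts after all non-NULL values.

(40, 3); (46, NULL); (73, 2); (100, NULL); (NULL, 6)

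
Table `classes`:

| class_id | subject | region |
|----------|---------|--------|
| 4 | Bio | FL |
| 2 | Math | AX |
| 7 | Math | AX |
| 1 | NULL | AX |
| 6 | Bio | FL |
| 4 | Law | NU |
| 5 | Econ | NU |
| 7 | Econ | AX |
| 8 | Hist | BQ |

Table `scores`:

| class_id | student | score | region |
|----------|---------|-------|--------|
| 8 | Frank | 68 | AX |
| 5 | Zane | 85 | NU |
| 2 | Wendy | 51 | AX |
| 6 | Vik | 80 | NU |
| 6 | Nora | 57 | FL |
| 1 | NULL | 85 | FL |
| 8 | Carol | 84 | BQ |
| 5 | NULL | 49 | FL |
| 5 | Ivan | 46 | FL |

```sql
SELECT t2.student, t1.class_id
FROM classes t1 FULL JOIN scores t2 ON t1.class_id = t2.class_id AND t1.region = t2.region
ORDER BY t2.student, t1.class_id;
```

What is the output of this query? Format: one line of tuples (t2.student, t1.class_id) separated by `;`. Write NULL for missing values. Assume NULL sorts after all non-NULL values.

(Carol, 8); (Frank, NULL); (Ivan, NULL); (Nora, 6); (Vik, NULL); (Wendy, 2); (Zane, 5); (NULL, 1); (NULL, 4); (NULL, 4); (NULL, 7); (NULL, 7); (NULL, NULL); (NULL, NULL)

FULL OUTER JOIN keeps every row from both sides; unmatched rows get NULL for the other side's columns.
Matching on t1.class_id = t2.class_id AND t1.region = t2.region.
Matched pairs: 4; unmatched t1 rows kept: 5; unmatched t2 rows kept: 5.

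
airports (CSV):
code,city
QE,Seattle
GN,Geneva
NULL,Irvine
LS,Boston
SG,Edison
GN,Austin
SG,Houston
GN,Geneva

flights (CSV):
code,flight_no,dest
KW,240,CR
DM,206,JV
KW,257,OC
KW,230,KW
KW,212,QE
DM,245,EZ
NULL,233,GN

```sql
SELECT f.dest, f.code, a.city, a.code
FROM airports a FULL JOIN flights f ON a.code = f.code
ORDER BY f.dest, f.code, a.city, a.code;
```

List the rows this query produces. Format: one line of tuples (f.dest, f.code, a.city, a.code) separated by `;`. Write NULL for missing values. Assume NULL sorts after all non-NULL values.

(CR, KW, NULL, NULL); (EZ, DM, NULL, NULL); (GN, NULL, NULL, NULL); (JV, DM, NULL, NULL); (KW, KW, NULL, NULL); (OC, KW, NULL, NULL); (QE, KW, NULL, NULL); (NULL, NULL, Austin, GN); (NULL, NULL, Boston, LS); (NULL, NULL, Edison, SG); (NULL, NULL, Geneva, GN); (NULL, NULL, Geneva, GN); (NULL, NULL, Houston, SG); (NULL, NULL, Irvine, NULL); (NULL, NULL, Seattle, QE)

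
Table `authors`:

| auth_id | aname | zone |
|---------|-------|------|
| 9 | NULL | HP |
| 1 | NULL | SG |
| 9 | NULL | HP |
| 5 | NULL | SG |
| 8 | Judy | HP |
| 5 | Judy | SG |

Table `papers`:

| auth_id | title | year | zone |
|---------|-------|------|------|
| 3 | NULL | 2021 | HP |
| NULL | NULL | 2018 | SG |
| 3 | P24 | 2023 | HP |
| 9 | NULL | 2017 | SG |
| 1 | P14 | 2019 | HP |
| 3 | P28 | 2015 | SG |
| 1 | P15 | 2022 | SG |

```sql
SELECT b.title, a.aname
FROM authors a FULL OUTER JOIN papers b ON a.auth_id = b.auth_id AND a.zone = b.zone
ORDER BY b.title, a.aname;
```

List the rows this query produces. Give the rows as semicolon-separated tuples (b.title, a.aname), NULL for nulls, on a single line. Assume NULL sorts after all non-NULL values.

(P14, NULL); (P15, NULL); (P24, NULL); (P28, NULL); (NULL, Judy); (NULL, Judy); (NULL, NULL); (NULL, NULL); (NULL, NULL); (NULL, NULL); (NULL, NULL); (NULL, NULL)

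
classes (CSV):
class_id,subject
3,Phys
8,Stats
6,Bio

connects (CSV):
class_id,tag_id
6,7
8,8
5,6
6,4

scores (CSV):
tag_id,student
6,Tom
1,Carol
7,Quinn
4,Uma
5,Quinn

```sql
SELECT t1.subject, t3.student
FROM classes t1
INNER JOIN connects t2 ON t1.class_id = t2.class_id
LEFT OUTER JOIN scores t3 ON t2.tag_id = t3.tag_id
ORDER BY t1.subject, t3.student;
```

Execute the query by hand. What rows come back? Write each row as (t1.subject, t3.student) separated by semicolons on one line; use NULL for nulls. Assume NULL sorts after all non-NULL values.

(Bio, Quinn); (Bio, Uma); (Stats, NULL)

Joins associate left-to-right: classes INNER JOIN connects on class_id gives 3 intermediate row(s).
Then LEFT JOIN `scores t3` on tag_id: each of those 3 rows is kept; rows whose t2.tag_id has no match in t3 get NULL for t3's columns.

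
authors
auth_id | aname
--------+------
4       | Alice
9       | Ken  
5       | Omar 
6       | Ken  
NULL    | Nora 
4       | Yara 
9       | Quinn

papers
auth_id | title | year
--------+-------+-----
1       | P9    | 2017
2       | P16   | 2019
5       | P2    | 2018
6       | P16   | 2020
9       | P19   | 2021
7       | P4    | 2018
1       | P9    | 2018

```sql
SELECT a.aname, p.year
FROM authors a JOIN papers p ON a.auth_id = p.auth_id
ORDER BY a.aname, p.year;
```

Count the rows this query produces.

4

INNER JOIN keeps only pairs where the ON condition holds.
Matching on a.auth_id = p.auth_id. A NULL in a compared column never satisfies the condition.
Matched pairs: 4.
Total: 4 rows.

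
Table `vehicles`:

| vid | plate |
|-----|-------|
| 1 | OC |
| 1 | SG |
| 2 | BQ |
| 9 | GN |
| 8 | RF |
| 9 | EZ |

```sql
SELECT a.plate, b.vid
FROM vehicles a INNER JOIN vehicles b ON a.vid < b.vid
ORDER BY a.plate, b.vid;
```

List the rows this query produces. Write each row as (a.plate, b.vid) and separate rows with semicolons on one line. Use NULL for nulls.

INNER JOIN keeps only pairs where the ON condition holds.
Matching on a.vid < b.vid.
Matched pairs: 13.

(BQ, 8); (BQ, 9); (BQ, 9); (OC, 2); (OC, 8); (OC, 9); (OC, 9); (RF, 9); (RF, 9); (SG, 2); (SG, 8); (SG, 9); (SG, 9)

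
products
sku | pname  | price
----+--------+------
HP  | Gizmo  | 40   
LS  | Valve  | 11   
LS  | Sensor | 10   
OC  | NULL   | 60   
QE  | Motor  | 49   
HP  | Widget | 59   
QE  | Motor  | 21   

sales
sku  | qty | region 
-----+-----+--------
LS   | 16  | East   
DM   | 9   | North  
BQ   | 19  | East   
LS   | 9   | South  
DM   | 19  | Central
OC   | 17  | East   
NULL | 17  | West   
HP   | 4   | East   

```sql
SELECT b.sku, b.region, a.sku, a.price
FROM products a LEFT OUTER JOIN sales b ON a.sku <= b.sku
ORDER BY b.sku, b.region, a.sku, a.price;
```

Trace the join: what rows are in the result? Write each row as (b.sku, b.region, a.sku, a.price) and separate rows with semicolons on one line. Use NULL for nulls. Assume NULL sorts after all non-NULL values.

(HP, East, HP, 40); (HP, East, HP, 59); (LS, East, HP, 40); (LS, East, HP, 59); (LS, East, LS, 10); (LS, East, LS, 11); (LS, South, HP, 40); (LS, South, HP, 59); (LS, South, LS, 10); (LS, South, LS, 11); (OC, East, HP, 40); (OC, East, HP, 59); (OC, East, LS, 10); (OC, East, LS, 11); (OC, East, OC, 60); (NULL, NULL, QE, 21); (NULL, NULL, QE, 49)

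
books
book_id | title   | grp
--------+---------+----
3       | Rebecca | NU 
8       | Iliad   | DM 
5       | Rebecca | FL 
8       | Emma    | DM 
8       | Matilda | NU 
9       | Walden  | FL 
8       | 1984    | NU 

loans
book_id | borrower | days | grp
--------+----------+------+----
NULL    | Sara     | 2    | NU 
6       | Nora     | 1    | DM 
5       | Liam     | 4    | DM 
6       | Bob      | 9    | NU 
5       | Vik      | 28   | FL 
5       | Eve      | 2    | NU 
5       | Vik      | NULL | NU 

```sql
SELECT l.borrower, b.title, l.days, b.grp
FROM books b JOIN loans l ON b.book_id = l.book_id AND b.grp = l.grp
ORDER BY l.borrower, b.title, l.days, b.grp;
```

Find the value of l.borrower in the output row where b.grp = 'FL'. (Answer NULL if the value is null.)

Vik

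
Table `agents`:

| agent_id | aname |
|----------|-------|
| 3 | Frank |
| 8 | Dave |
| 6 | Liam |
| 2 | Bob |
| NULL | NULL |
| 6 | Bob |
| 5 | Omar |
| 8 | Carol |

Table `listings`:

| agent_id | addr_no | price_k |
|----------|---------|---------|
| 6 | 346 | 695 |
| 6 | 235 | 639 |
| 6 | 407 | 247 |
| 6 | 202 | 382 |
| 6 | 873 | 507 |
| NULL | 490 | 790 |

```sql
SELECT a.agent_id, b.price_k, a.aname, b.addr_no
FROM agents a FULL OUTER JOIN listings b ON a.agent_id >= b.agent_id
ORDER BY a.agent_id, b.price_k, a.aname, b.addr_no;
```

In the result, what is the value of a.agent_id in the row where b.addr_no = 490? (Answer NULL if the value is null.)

FULL OUTER JOIN keeps every row from both sides; unmatched rows get NULL for the other side's columns.
Matching on a.agent_id >= b.agent_id. A NULL in a compared column never satisfies the condition.
- a (agent_id=3) has no partner → padded with NULL.
- a (agent_id=8) pairs with 5 row(s) of b.
- a (agent_id=6) pairs with 5 row(s) of b.
- a (agent_id=2) has no partner → padded with NULL.
- a (agent_id=NULL) has no partner → padded with NULL.
- a (agent_id=6) pairs with 5 row(s) of b.
- a (agent_id=5) has no partner → padded with NULL.
- a (agent_id=8) pairs with 5 row(s) of b.
- 1 row(s) from b found no a partner → padded with NULL.

NULL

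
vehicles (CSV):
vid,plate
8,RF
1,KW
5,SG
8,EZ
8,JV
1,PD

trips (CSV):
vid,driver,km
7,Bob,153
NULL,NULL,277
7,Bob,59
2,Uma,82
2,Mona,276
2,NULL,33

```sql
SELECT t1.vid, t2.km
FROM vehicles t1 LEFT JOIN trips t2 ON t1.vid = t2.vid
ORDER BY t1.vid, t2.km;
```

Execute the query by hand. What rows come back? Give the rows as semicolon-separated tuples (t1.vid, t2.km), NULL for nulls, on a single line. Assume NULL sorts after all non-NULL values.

LEFT JOIN keeps every row from `vehicles`; unmatched rows get NULL for `trips`'s columns.
Matching on t1.vid = t2.vid. A NULL in a compared column never satisfies the condition.
Matched pairs: 0; unmatched t1 rows kept: 6.

(1, NULL); (1, NULL); (5, NULL); (8, NULL); (8, NULL); (8, NULL)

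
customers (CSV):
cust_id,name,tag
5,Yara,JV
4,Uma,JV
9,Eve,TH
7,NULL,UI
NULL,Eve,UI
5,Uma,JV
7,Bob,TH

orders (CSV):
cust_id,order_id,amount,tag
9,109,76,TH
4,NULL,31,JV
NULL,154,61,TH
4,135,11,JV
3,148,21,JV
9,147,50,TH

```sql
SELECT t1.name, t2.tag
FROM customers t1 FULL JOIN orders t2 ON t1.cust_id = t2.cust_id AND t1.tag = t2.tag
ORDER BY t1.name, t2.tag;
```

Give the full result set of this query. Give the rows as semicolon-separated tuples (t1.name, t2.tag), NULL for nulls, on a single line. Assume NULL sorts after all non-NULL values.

(Bob, NULL); (Eve, TH); (Eve, TH); (Eve, NULL); (Uma, JV); (Uma, JV); (Uma, NULL); (Yara, NULL); (NULL, JV); (NULL, TH); (NULL, NULL)

FULL OUTER JOIN keeps every row from both sides; unmatched rows get NULL for the other side's columns.
Matching on t1.cust_id = t2.cust_id AND t1.tag = t2.tag. A NULL in a compared column never satisfies the condition.
- t1 (cust_id=5, tag=JV) has no partner → padded with NULL.
- t1 (cust_id=4, tag=JV) pairs with 2 row(s) of t2.
- t1 (cust_id=9, tag=TH) pairs with 2 row(s) of t2.
- t1 (cust_id=7, tag=UI) has no partner → padded with NULL.
- t1 (cust_id=NULL, tag=UI) has no partner → padded with NULL.
- t1 (cust_id=5, tag=JV) has no partner → padded with NULL.
- t1 (cust_id=7, tag=TH) has no partner → padded with NULL.
- plus 2 unmatched t2 row(s), each kept with NULL t1 columns.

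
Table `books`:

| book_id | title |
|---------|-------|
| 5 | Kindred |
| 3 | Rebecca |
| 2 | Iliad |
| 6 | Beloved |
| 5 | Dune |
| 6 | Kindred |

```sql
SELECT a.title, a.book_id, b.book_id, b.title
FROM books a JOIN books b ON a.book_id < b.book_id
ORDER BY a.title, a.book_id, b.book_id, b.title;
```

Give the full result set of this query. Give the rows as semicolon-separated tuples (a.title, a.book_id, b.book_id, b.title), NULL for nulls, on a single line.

(Dune, 5, 6, Beloved); (Dune, 5, 6, Kindred); (Iliad, 2, 3, Rebecca); (Iliad, 2, 5, Dune); (Iliad, 2, 5, Kindred); (Iliad, 2, 6, Beloved); (Iliad, 2, 6, Kindred); (Kindred, 5, 6, Beloved); (Kindred, 5, 6, Kindred); (Rebecca, 3, 5, Dune); (Rebecca, 3, 5, Kindred); (Rebecca, 3, 6, Beloved); (Rebecca, 3, 6, Kindred)

INNER JOIN keeps only pairs where the ON condition holds.
Matching on a.book_id < b.book_id.
- book_id=5: 2 matching b row(s), so 2 row(s) emitted.
- book_id=3: 4 matching b row(s), so 4 row(s) emitted.
- book_id=2: 5 matching b row(s), so 5 row(s) emitted.
- book_id=6: no matching b row, dropped.
- book_id=5: 2 matching b row(s), so 2 row(s) emitted.
- book_id=6: no matching b row, dropped.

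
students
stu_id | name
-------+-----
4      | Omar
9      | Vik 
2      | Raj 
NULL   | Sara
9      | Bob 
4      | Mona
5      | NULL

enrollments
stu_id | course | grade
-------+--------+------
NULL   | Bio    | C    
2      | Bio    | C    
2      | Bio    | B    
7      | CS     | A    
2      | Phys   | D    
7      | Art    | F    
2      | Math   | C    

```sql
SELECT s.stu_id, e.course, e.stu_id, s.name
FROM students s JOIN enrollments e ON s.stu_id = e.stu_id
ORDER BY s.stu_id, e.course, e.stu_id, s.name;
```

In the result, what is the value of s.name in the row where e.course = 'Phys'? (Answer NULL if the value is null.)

INNER JOIN keeps only pairs where the ON condition holds.
Matching on s.stu_id = e.stu_id. A NULL in a compared column never satisfies the condition.
- s (stu_id=4) has no partner → excluded.
- s (stu_id=9) has no partner → excluded.
- s (stu_id=2) pairs with 4 row(s) of e.
- s (stu_id=NULL) has no partner → excluded.
- s (stu_id=9) has no partner → excluded.
- s (stu_id=4) has no partner → excluded.
- s (stu_id=5) has no partner → excluded.

Raj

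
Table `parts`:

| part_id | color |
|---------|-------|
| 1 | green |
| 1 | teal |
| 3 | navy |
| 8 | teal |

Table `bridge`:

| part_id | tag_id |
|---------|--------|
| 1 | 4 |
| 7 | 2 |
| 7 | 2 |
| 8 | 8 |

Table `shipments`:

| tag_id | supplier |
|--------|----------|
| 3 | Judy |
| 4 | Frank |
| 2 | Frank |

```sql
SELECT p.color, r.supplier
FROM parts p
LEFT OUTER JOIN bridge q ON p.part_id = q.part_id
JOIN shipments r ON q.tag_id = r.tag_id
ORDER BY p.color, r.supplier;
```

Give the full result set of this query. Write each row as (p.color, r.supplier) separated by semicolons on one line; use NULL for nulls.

(green, Frank); (teal, Frank)

Joins associate left-to-right: parts LEFT JOIN bridge on part_id gives 4 intermediate row(s).
Then INNER JOIN `shipments r` on tag_id: keep only rows whose q.tag_id appears in r.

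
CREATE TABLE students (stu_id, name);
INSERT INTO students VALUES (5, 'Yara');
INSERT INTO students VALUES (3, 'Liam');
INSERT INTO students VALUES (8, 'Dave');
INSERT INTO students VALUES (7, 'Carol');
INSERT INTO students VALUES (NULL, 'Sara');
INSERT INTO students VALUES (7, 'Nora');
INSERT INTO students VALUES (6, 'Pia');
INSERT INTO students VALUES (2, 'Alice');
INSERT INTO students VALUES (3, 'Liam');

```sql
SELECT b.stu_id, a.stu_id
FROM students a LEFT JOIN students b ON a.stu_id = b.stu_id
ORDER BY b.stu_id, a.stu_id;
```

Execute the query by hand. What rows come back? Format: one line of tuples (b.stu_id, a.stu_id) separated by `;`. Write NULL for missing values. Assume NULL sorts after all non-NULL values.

(2, 2); (3, 3); (3, 3); (3, 3); (3, 3); (5, 5); (6, 6); (7, 7); (7, 7); (7, 7); (7, 7); (8, 8); (NULL, NULL)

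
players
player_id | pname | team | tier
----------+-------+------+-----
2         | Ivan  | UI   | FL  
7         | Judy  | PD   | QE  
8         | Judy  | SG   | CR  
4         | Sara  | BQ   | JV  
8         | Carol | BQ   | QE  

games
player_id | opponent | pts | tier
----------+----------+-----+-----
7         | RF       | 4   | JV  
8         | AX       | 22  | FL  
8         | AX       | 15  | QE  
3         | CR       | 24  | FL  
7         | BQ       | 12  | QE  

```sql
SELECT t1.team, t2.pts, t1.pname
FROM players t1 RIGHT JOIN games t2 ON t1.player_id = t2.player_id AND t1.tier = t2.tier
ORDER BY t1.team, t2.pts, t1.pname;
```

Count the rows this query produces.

5

RIGHT JOIN keeps every row from `games`; unmatched rows get NULL for `players`'s columns.
Matching on t1.player_id = t2.player_id AND t1.tier = t2.tier.
- t1 (player_id=2, tier=FL) has no partner in t2.
- t1 (player_id=7, tier=QE) pairs with 1 row(s) of t2.
- t1 (player_id=8, tier=CR) has no partner in t2.
- t1 (player_id=4, tier=JV) has no partner in t2.
- t1 (player_id=8, tier=QE) pairs with 1 row(s) of t2.
- plus 3 unmatched t2 row(s), each kept with NULL t1 columns.
Total: 2 matched + 3 padded = 5 rows.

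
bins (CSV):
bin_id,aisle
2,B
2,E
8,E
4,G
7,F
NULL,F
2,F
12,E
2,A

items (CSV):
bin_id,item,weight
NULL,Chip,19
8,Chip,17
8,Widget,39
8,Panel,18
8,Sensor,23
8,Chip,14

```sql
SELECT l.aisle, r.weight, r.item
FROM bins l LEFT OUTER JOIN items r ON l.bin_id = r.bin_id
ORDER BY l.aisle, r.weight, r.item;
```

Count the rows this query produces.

13

LEFT JOIN keeps every row from `bins`; unmatched rows get NULL for `items`'s columns.
Matching on l.bin_id = r.bin_id. A NULL in a compared column never satisfies the condition.
- l[0] bin_id=2 → no match; kept with NULLs on the r side.
- l[1] bin_id=2 → no match; kept with NULLs on the r side.
- l[2] bin_id=8 → 5 match(es) in r → 5 row(s).
- l[3] bin_id=4 → no match; kept with NULLs on the r side.
- l[4] bin_id=7 → no match; kept with NULLs on the r side.
- l[5] bin_id=NULL → no match; kept with NULLs on the r side.
- l[6] bin_id=2 → no match; kept with NULLs on the r side.
- l[7] bin_id=12 → no match; kept with NULLs on the r side.
- l[8] bin_id=2 → no match; kept with NULLs on the r side.
Total: 5 matched + 8 padded = 13 rows.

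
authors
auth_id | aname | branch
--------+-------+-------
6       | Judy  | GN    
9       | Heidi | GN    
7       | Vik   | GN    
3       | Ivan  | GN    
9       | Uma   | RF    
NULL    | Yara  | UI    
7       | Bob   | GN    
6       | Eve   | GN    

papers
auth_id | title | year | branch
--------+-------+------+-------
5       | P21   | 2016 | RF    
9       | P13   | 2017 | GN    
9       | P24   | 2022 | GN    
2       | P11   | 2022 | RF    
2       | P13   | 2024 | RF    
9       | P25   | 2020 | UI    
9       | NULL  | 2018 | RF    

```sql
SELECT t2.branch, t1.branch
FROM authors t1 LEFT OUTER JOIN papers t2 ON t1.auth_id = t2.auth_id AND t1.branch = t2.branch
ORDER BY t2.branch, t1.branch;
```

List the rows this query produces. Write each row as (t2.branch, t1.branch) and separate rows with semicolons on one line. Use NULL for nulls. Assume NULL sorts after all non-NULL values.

(GN, GN); (GN, GN); (RF, RF); (NULL, GN); (NULL, GN); (NULL, GN); (NULL, GN); (NULL, GN); (NULL, UI)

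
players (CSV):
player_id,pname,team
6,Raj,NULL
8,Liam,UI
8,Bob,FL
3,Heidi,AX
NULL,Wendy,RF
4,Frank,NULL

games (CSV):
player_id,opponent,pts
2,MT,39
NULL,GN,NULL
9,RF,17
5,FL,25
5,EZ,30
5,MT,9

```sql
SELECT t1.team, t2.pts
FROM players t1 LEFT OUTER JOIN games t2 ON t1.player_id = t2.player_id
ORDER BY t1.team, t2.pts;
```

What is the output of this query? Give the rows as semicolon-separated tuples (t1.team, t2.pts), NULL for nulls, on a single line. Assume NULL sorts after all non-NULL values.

LEFT JOIN keeps every row from `players`; unmatched rows get NULL for `games`'s columns.
Matching on t1.player_id = t2.player_id. A NULL in a compared column never satisfies the condition.
Matched pairs: 0; unmatched t1 rows kept: 6.

(AX, NULL); (FL, NULL); (RF, NULL); (UI, NULL); (NULL, NULL); (NULL, NULL)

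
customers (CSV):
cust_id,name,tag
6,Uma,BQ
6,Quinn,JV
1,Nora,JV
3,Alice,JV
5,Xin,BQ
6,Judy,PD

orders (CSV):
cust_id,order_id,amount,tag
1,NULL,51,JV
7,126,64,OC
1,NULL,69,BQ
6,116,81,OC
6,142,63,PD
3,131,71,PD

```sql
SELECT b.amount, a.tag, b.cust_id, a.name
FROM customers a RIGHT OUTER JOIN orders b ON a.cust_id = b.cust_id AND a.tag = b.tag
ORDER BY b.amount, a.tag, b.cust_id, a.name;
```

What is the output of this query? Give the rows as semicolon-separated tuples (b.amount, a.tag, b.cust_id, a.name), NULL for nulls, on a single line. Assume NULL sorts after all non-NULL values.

(51, JV, 1, Nora); (63, PD, 6, Judy); (64, NULL, 7, NULL); (69, NULL, 1, NULL); (71, NULL, 3, NULL); (81, NULL, 6, NULL)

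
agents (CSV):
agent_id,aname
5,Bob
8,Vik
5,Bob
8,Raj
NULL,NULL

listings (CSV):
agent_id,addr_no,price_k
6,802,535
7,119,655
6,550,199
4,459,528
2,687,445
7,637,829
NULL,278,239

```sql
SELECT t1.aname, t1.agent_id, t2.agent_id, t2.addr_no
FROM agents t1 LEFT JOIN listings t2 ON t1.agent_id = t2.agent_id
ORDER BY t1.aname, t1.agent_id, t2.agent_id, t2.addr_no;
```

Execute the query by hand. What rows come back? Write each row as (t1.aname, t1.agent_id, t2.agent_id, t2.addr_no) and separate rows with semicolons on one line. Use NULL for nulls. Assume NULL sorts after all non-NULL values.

LEFT JOIN keeps every row from `agents`; unmatched rows get NULL for `listings`'s columns.
Matching on t1.agent_id = t2.agent_id. A NULL in a compared column never satisfies the condition.
- t1 (agent_id=5) has no partner → padded with NULL.
- t1 (agent_id=8) has no partner → padded with NULL.
- t1 (agent_id=5) has no partner → padded with NULL.
- t1 (agent_id=8) has no partner → padded with NULL.
- t1 (agent_id=NULL) has no partner → padded with NULL.
After projecting and ordering:
t1.aname | t1.agent_id | t2.agent_id | t2.addr_no
Bob | 5 | NULL | NULL
Bob | 5 | NULL | NULL
Raj | 8 | NULL | NULL
Vik | 8 | NULL | NULL
NULL | NULL | NULL | NULL

(Bob, 5, NULL, NULL); (Bob, 5, NULL, NULL); (Raj, 8, NULL, NULL); (Vik, 8, NULL, NULL); (NULL, NULL, NULL, NULL)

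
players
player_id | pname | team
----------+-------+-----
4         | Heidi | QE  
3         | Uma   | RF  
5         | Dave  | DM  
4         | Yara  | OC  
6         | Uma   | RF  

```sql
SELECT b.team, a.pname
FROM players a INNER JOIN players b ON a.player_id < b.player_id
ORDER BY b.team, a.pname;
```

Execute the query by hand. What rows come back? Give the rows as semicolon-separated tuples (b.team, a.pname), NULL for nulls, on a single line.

(DM, Heidi); (DM, Uma); (DM, Yara); (OC, Uma); (QE, Uma); (RF, Dave); (RF, Heidi); (RF, Uma); (RF, Yara)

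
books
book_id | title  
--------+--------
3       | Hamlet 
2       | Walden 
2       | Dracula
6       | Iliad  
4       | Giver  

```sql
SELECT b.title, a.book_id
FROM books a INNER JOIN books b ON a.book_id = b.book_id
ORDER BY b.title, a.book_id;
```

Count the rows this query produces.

7

INNER JOIN keeps only pairs where the ON condition holds.
Matching on a.book_id = b.book_id.
Matched pairs: 7.
Total: 7 rows.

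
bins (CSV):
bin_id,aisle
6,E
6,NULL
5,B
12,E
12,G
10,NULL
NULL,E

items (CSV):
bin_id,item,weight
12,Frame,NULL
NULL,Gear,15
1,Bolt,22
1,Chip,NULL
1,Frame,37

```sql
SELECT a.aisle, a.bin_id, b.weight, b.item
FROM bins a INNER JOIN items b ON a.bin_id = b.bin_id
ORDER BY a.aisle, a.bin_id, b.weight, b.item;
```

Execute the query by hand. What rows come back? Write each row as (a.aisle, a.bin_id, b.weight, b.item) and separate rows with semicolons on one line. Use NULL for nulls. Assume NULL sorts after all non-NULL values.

(E, 12, NULL, Frame); (G, 12, NULL, Frame)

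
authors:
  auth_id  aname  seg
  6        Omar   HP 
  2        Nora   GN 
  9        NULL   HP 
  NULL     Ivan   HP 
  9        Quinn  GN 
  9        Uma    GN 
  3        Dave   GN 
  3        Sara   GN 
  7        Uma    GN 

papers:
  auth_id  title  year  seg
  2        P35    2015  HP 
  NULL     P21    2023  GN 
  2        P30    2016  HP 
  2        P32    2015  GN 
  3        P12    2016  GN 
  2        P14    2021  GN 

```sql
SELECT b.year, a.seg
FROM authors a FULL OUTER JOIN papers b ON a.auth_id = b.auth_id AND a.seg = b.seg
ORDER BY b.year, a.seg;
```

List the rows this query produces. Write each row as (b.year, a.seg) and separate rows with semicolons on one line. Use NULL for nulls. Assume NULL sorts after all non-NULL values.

(2015, GN); (2015, NULL); (2016, GN); (2016, GN); (2016, NULL); (2021, GN); (2023, NULL); (NULL, GN); (NULL, GN); (NULL, GN); (NULL, HP); (NULL, HP); (NULL, HP)

FULL OUTER JOIN keeps every row from both sides; unmatched rows get NULL for the other side's columns.
Matching on a.auth_id = b.auth_id AND a.seg = b.seg. A NULL in a compared column never satisfies the condition.
- a (auth_id=6, seg=HP) has no partner → padded with NULL.
- a (auth_id=2, seg=GN) pairs with 2 row(s) of b.
- a (auth_id=9, seg=HP) has no partner → padded with NULL.
- a (auth_id=NULL, seg=HP) has no partner → padded with NULL.
- a (auth_id=9, seg=GN) has no partner → padded with NULL.
- a (auth_id=9, seg=GN) has no partner → padded with NULL.
- a (auth_id=3, seg=GN) pairs with 1 row(s) of b.
- a (auth_id=3, seg=GN) pairs with 1 row(s) of b.
- a (auth_id=7, seg=GN) has no partner → padded with NULL.
- 3 row(s) from b found no a partner → padded with NULL.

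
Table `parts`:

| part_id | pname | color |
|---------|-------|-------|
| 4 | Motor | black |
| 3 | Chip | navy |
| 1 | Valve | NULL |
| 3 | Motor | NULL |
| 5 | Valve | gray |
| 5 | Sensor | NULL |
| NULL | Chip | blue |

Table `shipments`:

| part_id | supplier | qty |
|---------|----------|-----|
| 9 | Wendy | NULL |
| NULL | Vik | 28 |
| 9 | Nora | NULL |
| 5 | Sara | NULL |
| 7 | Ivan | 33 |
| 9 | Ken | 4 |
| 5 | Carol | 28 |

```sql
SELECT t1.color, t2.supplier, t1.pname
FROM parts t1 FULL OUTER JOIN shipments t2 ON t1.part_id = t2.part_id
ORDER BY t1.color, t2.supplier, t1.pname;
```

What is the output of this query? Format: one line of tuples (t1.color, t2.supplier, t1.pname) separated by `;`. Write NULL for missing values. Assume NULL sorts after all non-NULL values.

FULL OUTER JOIN keeps every row from both sides; unmatched rows get NULL for the other side's columns.
Matching on t1.part_id = t2.part_id. A NULL in a compared column never satisfies the condition.
Matched pairs: 4; unmatched t1 rows kept: 5; unmatched t2 rows kept: 5.

(black, NULL, Motor); (blue, NULL, Chip); (gray, Carol, Valve); (gray, Sara, Valve); (navy, NULL, Chip); (NULL, Carol, Sensor); (NULL, Ivan, NULL); (NULL, Ken, NULL); (NULL, Nora, NULL); (NULL, Sara, Sensor); (NULL, Vik, NULL); (NULL, Wendy, NULL); (NULL, NULL, Motor); (NULL, NULL, Valve)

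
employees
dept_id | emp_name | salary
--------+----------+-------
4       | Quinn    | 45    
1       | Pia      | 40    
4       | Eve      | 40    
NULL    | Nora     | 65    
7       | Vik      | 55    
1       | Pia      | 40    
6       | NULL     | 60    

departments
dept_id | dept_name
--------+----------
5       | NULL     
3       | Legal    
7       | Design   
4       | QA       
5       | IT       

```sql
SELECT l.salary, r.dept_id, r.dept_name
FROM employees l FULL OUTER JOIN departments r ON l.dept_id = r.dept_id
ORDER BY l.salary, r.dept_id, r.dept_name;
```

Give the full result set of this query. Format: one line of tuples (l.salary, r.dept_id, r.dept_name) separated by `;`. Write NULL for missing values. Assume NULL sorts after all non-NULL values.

(40, 4, QA); (40, NULL, NULL); (40, NULL, NULL); (45, 4, QA); (55, 7, Design); (60, NULL, NULL); (65, NULL, NULL); (NULL, 3, Legal); (NULL, 5, IT); (NULL, 5, NULL)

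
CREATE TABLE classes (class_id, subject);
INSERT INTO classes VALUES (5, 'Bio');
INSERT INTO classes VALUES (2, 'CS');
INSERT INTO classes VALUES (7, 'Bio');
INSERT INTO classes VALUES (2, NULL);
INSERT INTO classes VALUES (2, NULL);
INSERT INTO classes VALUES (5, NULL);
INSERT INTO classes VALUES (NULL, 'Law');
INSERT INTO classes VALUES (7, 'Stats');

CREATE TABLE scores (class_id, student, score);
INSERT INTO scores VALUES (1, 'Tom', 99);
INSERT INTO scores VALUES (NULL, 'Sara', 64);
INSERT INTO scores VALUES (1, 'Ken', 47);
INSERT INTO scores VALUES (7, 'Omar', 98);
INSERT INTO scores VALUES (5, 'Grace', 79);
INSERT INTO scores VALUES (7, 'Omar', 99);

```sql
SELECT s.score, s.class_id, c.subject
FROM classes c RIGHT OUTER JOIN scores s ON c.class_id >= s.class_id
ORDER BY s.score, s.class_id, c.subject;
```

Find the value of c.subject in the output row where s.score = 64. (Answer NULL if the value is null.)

RIGHT JOIN keeps every row from `scores`; unmatched rows get NULL for `classes`'s columns.
Matching on c.class_id >= s.class_id. A NULL in a compared column never satisfies the condition.
Matched pairs: 22; unmatched s rows kept: 1.

NULL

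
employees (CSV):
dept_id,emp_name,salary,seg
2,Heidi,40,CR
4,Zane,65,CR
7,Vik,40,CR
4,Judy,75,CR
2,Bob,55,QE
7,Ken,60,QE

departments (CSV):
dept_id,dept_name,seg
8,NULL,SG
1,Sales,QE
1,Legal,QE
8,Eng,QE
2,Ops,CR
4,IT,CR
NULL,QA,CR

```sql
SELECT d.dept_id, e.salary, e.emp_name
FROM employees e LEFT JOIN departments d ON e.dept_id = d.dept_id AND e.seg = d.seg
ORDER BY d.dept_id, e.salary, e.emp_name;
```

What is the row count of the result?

LEFT JOIN keeps every row from `employees`; unmatched rows get NULL for `departments`'s columns.
Matching on e.dept_id = d.dept_id AND e.seg = d.seg. A NULL in a compared column never satisfies the condition.
Matched pairs: 3; unmatched e rows kept: 3.
Total: 3 matched + 3 padded = 6 rows.

6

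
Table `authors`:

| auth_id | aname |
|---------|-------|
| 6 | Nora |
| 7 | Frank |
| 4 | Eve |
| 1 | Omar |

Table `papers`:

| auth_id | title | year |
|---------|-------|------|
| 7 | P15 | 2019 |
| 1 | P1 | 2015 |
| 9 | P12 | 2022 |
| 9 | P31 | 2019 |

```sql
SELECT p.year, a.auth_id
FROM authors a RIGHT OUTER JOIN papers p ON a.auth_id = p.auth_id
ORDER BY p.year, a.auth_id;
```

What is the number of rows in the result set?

4

RIGHT JOIN keeps every row from `papers`; unmatched rows get NULL for `authors`'s columns.
Matching on a.auth_id = p.auth_id.
- auth_id=6: no matching p row.
- auth_id=7: 1 matching p row(s), so 1 row(s) emitted.
- auth_id=4: no matching p row.
- auth_id=1: 1 matching p row(s), so 1 row(s) emitted.
- plus 2 unmatched p row(s), each kept with NULL a columns.
Total: 2 matched + 2 padded = 4 rows.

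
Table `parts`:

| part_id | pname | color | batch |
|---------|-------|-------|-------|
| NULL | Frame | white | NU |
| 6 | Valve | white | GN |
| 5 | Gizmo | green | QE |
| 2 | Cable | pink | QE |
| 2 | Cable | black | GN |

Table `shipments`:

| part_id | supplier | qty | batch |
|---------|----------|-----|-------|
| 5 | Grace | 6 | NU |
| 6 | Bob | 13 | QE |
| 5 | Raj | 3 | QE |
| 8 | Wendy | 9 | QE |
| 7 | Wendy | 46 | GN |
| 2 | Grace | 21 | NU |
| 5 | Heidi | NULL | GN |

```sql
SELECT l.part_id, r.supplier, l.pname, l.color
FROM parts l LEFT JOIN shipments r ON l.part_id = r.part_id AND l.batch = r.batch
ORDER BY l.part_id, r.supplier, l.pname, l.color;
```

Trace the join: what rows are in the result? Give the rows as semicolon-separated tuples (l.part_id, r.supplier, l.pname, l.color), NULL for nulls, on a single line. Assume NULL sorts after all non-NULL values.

LEFT JOIN keeps every row from `parts`; unmatched rows get NULL for `shipments`'s columns.
Matching on l.part_id = r.part_id AND l.batch = r.batch. A NULL in a compared column never satisfies the condition.
- l (part_id=NULL, batch=NU) has no partner → padded with NULL.
- l (part_id=6, batch=GN) has no partner → padded with NULL.
- l (part_id=5, batch=QE) pairs with 1 row(s) of r.
- l (part_id=2, batch=QE) has no partner → padded with NULL.
- l (part_id=2, batch=GN) has no partner → padded with NULL.
After projecting and ordering:
l.part_id | r.supplier | l.pname | l.color
2 | NULL | Cable | black
2 | NULL | Cable | pink
5 | Raj | Gizmo | green
6 | NULL | Valve | white
NULL | NULL | Frame | white

(2, NULL, Cable, black); (2, NULL, Cable, pink); (5, Raj, Gizmo, green); (6, NULL, Valve, white); (NULL, NULL, Frame, white)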